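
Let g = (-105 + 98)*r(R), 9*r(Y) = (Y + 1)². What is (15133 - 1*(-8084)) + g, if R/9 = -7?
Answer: 182045/9 ≈ 20227.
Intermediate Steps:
R = -63 (R = 9*(-7) = -63)
r(Y) = (1 + Y)²/9 (r(Y) = (Y + 1)²/9 = (1 + Y)²/9)
g = -26908/9 (g = (-105 + 98)*((1 - 63)²/9) = -7*(-62)²/9 = -7*3844/9 = -26908/9 ≈ -2989.8)
(15133 - 1*(-8084)) + g = (15133 - 1*(-8084)) - 26908/9 = (15133 + 8084) - 26908/9 = 23217 - 26908/9 = 182045/9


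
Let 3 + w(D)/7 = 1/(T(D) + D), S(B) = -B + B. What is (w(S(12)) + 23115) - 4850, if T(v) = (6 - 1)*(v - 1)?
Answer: 91213/5 ≈ 18243.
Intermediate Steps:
T(v) = -5 + 5*v (T(v) = 5*(-1 + v) = -5 + 5*v)
S(B) = 0
w(D) = -21 + 7/(-5 + 6*D) (w(D) = -21 + 7/((-5 + 5*D) + D) = -21 + 7/(-5 + 6*D))
(w(S(12)) + 23115) - 4850 = (14*(8 - 9*0)/(-5 + 6*0) + 23115) - 4850 = (14*(8 + 0)/(-5 + 0) + 23115) - 4850 = (14*8/(-5) + 23115) - 4850 = (14*(-⅕)*8 + 23115) - 4850 = (-112/5 + 23115) - 4850 = 115463/5 - 4850 = 91213/5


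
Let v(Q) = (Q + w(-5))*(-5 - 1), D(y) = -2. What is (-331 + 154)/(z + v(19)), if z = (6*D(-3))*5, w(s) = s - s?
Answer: 59/58 ≈ 1.0172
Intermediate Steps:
w(s) = 0
v(Q) = -6*Q (v(Q) = (Q + 0)*(-5 - 1) = Q*(-6) = -6*Q)
z = -60 (z = (6*(-2))*5 = -12*5 = -60)
(-331 + 154)/(z + v(19)) = (-331 + 154)/(-60 - 6*19) = -177/(-60 - 114) = -177/(-174) = -177*(-1/174) = 59/58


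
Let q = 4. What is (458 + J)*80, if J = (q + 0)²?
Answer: 37920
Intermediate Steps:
J = 16 (J = (4 + 0)² = 4² = 16)
(458 + J)*80 = (458 + 16)*80 = 474*80 = 37920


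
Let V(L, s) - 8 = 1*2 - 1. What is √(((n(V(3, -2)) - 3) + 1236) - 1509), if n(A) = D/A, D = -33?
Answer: I*√2517/3 ≈ 16.723*I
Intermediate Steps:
V(L, s) = 9 (V(L, s) = 8 + (1*2 - 1) = 8 + (2 - 1) = 8 + 1 = 9)
n(A) = -33/A
√(((n(V(3, -2)) - 3) + 1236) - 1509) = √(((-33/9 - 3) + 1236) - 1509) = √(((-33*⅑ - 3) + 1236) - 1509) = √(((-11/3 - 3) + 1236) - 1509) = √((-20/3 + 1236) - 1509) = √(3688/3 - 1509) = √(-839/3) = I*√2517/3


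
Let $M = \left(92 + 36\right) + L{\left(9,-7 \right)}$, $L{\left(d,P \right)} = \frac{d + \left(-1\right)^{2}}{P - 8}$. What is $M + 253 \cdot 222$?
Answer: $\frac{168880}{3} \approx 56293.0$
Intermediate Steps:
$L{\left(d,P \right)} = \frac{1 + d}{-8 + P}$ ($L{\left(d,P \right)} = \frac{d + 1}{-8 + P} = \frac{1 + d}{-8 + P}$)
$M = \frac{382}{3}$ ($M = \left(92 + 36\right) + \frac{1 + 9}{-8 - 7} = 128 + \frac{1}{-15} \cdot 10 = 128 - \frac{2}{3} = \frac{382}{3} \approx 127.33$)
$M + 253 \cdot 222 = \frac{382}{3} + 253 \cdot 222 = \frac{382}{3} + 56166 = \frac{168880}{3}$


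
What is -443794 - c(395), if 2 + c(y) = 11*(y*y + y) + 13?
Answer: -2164425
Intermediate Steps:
c(y) = 11 + 11*y + 11*y² (c(y) = -2 + (11*(y*y + y) + 13) = -2 + (11*(y² + y) + 13) = -2 + (11*(y + y²) + 13) = -2 + ((11*y + 11*y²) + 13) = -2 + (13 + 11*y + 11*y²) = 11 + 11*y + 11*y²)
-443794 - c(395) = -443794 - (11 + 11*395 + 11*395²) = -443794 - (11 + 4345 + 11*156025) = -443794 - (11 + 4345 + 1716275) = -443794 - 1*1720631 = -443794 - 1720631 = -2164425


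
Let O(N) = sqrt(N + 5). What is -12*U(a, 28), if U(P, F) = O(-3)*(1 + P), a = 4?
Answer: -60*sqrt(2) ≈ -84.853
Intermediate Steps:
O(N) = sqrt(5 + N)
U(P, F) = sqrt(2)*(1 + P) (U(P, F) = sqrt(5 - 3)*(1 + P) = sqrt(2)*(1 + P))
-12*U(a, 28) = -12*sqrt(2)*(1 + 4) = -12*sqrt(2)*5 = -60*sqrt(2)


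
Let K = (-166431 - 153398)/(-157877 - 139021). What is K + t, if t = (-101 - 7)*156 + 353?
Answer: -4897012681/296898 ≈ -16494.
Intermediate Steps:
t = -16495 (t = -108*156 + 353 = -16848 + 353 = -16495)
K = 319829/296898 (K = -319829/(-296898) = -319829*(-1/296898) = 319829/296898 ≈ 1.0772)
K + t = 319829/296898 - 16495 = -4897012681/296898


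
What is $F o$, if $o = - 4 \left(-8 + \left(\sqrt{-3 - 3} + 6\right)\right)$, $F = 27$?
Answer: $216 - 108 i \sqrt{6} \approx 216.0 - 264.54 i$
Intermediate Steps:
$o = 8 - 4 i \sqrt{6}$ ($o = - 4 \left(-8 + \left(\sqrt{-6} + 6\right)\right) = - 4 \left(-8 + \left(i \sqrt{6} + 6\right)\right) = - 4 \left(-8 + \left(6 + i \sqrt{6}\right)\right) = - 4 \left(-2 + i \sqrt{6}\right) = 8 - 4 i \sqrt{6} \approx 8.0 - 9.798 i$)
$F o = 27 \left(8 - 4 i \sqrt{6}\right) = 216 - 108 i \sqrt{6}$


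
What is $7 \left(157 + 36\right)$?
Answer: $1351$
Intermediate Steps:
$7 \left(157 + 36\right) = 7 \cdot 193 = 1351$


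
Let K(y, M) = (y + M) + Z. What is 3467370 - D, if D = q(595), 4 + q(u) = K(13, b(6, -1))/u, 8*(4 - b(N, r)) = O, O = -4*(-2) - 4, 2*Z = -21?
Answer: 2063087524/595 ≈ 3.4674e+6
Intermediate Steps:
Z = -21/2 (Z = (1/2)*(-21) = -21/2 ≈ -10.500)
O = 4 (O = 8 - 4 = 4)
b(N, r) = 7/2 (b(N, r) = 4 - 1/8*4 = 4 - 1/2 = 7/2)
K(y, M) = -21/2 + M + y (K(y, M) = (y + M) - 21/2 = (M + y) - 21/2 = -21/2 + M + y)
q(u) = -4 + 6/u (q(u) = -4 + (-21/2 + 7/2 + 13)/u = -4 + 6/u)
D = -2374/595 (D = -4 + 6/595 = -2374/595 ≈ -3.9899)
3467370 - D = 3467370 - 1*(-2374/595) = 3467370 + 2374/595 = 2063087524/595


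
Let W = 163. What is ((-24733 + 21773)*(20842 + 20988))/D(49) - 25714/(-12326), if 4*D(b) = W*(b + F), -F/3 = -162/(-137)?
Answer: -418156400375343/6255451163 ≈ -66847.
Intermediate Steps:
F = -486/137 (F = -(-486)/(-137) = -(-486)*(-1)/137 = -3*162/137 = -486/137 ≈ -3.5474)
D(b) = -39609/274 + 163*b/4 (D(b) = (163*(b - 486/137))/4 = (163*(-486/137 + b))/4 = (-79218/137 + 163*b)/4 = -39609/274 + 163*b/4)
((-24733 + 21773)*(20842 + 20988))/D(49) - 25714/(-12326) = ((-24733 + 21773)*(20842 + 20988))/(-39609/274 + (163/4)*49) - 25714/(-12326) = (-2960*41830)/(-39609/274 + 7987/4) - 25714*(-1/12326) = -123816800/1015001/548 + 12857/6163 = -123816800*548/1015001 + 12857/6163 = -67851606400/1015001 + 12857/6163 = -418156400375343/6255451163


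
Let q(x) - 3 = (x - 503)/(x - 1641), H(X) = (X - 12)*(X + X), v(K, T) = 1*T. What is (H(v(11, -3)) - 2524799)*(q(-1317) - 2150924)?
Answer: 8031632671251541/1479 ≈ 5.4304e+12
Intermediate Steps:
v(K, T) = T
H(X) = 2*X*(-12 + X) (H(X) = (-12 + X)*(2*X) = 2*X*(-12 + X))
q(x) = 3 + (-503 + x)/(-1641 + x) (q(x) = 3 + (x - 503)/(x - 1641) = 3 + (-503 + x)/(-1641 + x))
(H(v(11, -3)) - 2524799)*(q(-1317) - 2150924) = (2*(-3)*(-12 - 3) - 2524799)*(2*(-2713 + 2*(-1317))/(-1641 - 1317) - 2150924) = (2*(-3)*(-15) - 2524799)*(2*(-2713 - 2634)/(-2958) - 2150924) = (90 - 2524799)*(2*(-1/2958)*(-5347) - 2150924) = -2524709*(5347/1479 - 2150924) = -2524709*(-3181211249/1479) = 8031632671251541/1479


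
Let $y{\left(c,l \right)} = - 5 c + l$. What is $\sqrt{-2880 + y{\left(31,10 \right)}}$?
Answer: $55 i \approx 55.0 i$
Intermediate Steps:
$y{\left(c,l \right)} = l - 5 c$
$\sqrt{-2880 + y{\left(31,10 \right)}} = \sqrt{-2880 + \left(10 - 155\right)} = \sqrt{-2880 - 145} = \sqrt{-3025} = 55 i$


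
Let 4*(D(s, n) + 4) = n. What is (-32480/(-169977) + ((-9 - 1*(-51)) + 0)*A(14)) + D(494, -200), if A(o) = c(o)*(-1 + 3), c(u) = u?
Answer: 190746674/169977 ≈ 1122.2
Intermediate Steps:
D(s, n) = -4 + n/4
A(o) = 2*o (A(o) = o*(-1 + 3) = o*2 = 2*o)
(-32480/(-169977) + ((-9 - 1*(-51)) + 0)*A(14)) + D(494, -200) = (-32480/(-169977) + ((-9 - 1*(-51)) + 0)*(2*14)) + (-4 + (¼)*(-200)) = (-32480*(-1/169977) + ((-9 + 51) + 0)*28) + (-4 - 50) = (32480/169977 + (42 + 0)*28) - 54 = (32480/169977 + 42*28) - 54 = (32480/169977 + 1176) - 54 = 199925432/169977 - 54 = 190746674/169977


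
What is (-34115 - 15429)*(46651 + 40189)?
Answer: -4302400960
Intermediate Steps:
(-34115 - 15429)*(46651 + 40189) = -49544*86840 = -4302400960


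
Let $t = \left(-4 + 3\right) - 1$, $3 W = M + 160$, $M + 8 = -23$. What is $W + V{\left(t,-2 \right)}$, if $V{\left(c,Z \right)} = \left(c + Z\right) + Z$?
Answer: $37$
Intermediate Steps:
$M = -31$ ($M = -8 - 23 = -31$)
$W = 43$ ($W = \frac{-31 + 160}{3} = \frac{1}{3} \cdot 129 = 43$)
$t = -2$ ($t = -1 - 1 = -2$)
$V{\left(c,Z \right)} = c + 2 Z$ ($V{\left(c,Z \right)} = \left(Z + c\right) + Z = c + 2 Z$)
$W + V{\left(t,-2 \right)} = 43 + \left(-2 + 2 \left(-2\right)\right) = 43 - 6 = 37$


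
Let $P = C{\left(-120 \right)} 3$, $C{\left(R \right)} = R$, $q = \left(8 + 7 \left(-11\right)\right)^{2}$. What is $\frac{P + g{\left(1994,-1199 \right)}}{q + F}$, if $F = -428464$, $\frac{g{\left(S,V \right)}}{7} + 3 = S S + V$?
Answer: $- \frac{27823478}{423703} \approx -65.667$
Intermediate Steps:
$g{\left(S,V \right)} = -21 + 7 V + 7 S^{2}$ ($g{\left(S,V \right)} = -21 + 7 \left(S S + V\right) = -21 + 7 \left(S^{2} + V\right) = -21 + 7 \left(V + S^{2}\right) = -21 + \left(7 V + 7 S^{2}\right) = -21 + 7 V + 7 S^{2}$)
$q = 4761$ ($q = \left(8 - 77\right)^{2} = \left(-69\right)^{2} = 4761$)
$P = -360$ ($P = \left(-120\right) 3 = -360$)
$\frac{P + g{\left(1994,-1199 \right)}}{q + F} = \frac{-360 + \left(-21 + 7 \left(-1199\right) + 7 \cdot 1994^{2}\right)}{4761 - 428464} = \frac{-360 - -27823838}{-423703} = \left(-360 - -27823838\right) \left(- \frac{1}{423703}\right) = \left(-360 + 27823838\right) \left(- \frac{1}{423703}\right) = 27823478 \left(- \frac{1}{423703}\right) = - \frac{27823478}{423703}$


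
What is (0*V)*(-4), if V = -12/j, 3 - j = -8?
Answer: 0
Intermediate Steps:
j = 11 (j = 3 - 1*(-8) = 3 + 8 = 11)
V = -12/11 ≈ -1.0909
(0*V)*(-4) = (0*(-12/11))*(-4) = 0*(-4) = 0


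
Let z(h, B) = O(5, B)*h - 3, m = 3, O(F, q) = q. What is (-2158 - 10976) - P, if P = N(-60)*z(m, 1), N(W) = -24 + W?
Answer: -13134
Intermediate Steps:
z(h, B) = -3 + B*h (z(h, B) = B*h - 3 = -3 + B*h)
P = 0 (P = (-24 - 60)*(-3 + 1*3) = -84*(-3 + 3) = -84*0 = 0)
(-2158 - 10976) - P = (-2158 - 10976) - 1*0 = -13134 + 0 = -13134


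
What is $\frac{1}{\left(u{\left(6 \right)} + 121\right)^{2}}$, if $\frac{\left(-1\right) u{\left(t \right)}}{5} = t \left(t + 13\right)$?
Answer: $\frac{1}{201601} \approx 4.9603 \cdot 10^{-6}$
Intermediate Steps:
$u{\left(t \right)} = - 5 t \left(13 + t\right)$ ($u{\left(t \right)} = - 5 t \left(t + 13\right) = - 5 t \left(13 + t\right)$)
$\frac{1}{\left(u{\left(6 \right)} + 121\right)^{2}} = \frac{1}{\left(\left(-5\right) 6 \left(13 + 6\right) + 121\right)^{2}} = \frac{1}{\left(\left(-5\right) 6 \cdot 19 + 121\right)^{2}} = \frac{1}{\left(-570 + 121\right)^{2}} = \frac{1}{\left(-449\right)^{2}} = \frac{1}{201601}$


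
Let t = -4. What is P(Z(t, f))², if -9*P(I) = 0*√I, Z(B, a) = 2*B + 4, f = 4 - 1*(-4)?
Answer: 0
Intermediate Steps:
f = 8 (f = 4 + 4 = 8)
Z(B, a) = 4 + 2*B
P(I) = 0 (P(I) = -0*√I = -⅑*0 = 0)
P(Z(t, f))² = 0² = 0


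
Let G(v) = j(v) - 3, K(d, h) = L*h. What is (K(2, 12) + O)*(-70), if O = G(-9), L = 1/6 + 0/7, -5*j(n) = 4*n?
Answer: -434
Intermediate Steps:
j(n) = -4*n/5
L = 1/6 (L = 1*(1/6) + 0*(1/7) = 1/6 + 0 = 1/6 ≈ 0.16667)
K(d, h) = h/6
G(v) = -3 - 4*v/5 (G(v) = -4*v/5 - 3 = -3 - 4*v/5)
O = 21/5 (O = -3 - 4/5*(-9) = -3 + 36/5 = 21/5 ≈ 4.2000)
(K(2, 12) + O)*(-70) = ((1/6)*12 + 21/5)*(-70) = (2 + 21/5)*(-70) = (31/5)*(-70) = -434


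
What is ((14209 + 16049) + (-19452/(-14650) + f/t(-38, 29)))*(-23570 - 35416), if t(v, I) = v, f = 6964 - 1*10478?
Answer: -249169367203434/139175 ≈ -1.7903e+9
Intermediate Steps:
f = -3514 (f = 6964 - 10478 = -3514)
((14209 + 16049) + (-19452/(-14650) + f/t(-38, 29)))*(-23570 - 35416) = ((14209 + 16049) + (-19452/(-14650) - 3514/(-38)))*(-23570 - 35416) = (30258 + (-19452*(-1/14650) - 3514*(-1/38)))*(-58986) = (30258 + (9726/7325 + 1757/19))*(-58986) = (30258 + 13054819/139175)*(-58986) = (4224211969/139175)*(-58986) = -249169367203434/139175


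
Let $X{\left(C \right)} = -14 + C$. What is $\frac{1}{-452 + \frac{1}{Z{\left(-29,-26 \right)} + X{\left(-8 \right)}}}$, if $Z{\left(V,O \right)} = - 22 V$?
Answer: $- \frac{616}{278431} \approx -0.0022124$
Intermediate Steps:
$\frac{1}{-452 + \frac{1}{Z{\left(-29,-26 \right)} + X{\left(-8 \right)}}} = \frac{1}{-452 + \frac{1}{\left(-22\right) \left(-29\right) - 22}} = \frac{1}{-452 + \frac{1}{638 - 22}} = \frac{1}{-452 + \frac{1}{616}} = \frac{1}{- \frac{278431}{616}} = - \frac{616}{278431}$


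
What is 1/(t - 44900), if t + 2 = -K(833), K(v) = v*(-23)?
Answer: -1/25743 ≈ -3.8846e-5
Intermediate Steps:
K(v) = -23*v
t = 19157 (t = -2 - (-23)*833 = -2 - 1*(-19159) = -2 + 19159 = 19157)
1/(t - 44900) = 1/(19157 - 44900) = 1/(-25743) = -1/25743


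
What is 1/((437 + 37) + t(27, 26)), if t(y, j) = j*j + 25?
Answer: 1/1175 ≈ 0.00085106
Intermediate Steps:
t(y, j) = 25 + j**2 (t(y, j) = j**2 + 25 = 25 + j**2)
1/((437 + 37) + t(27, 26)) = 1/((437 + 37) + (25 + 26**2)) = 1/(474 + (25 + 676)) = 1/(474 + 701) = 1/1175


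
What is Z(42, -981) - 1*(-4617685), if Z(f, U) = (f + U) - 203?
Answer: 4616543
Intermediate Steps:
Z(f, U) = -203 + U + f (Z(f, U) = (U + f) - 203 = -203 + U + f)
Z(42, -981) - 1*(-4617685) = (-203 - 981 + 42) - 1*(-4617685) = -1142 + 4617685 = 4616543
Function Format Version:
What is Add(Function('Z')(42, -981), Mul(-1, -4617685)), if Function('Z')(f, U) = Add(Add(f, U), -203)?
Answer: 4616543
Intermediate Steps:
Function('Z')(f, U) = Add(-203, U, f) (Function('Z')(f, U) = Add(Add(U, f), -203) = Add(-203, U, f))
Add(Function('Z')(42, -981), Mul(-1, -4617685)) = Add(Add(-203, -981, 42), Mul(-1, -4617685)) = Add(-1142, 4617685) = 4616543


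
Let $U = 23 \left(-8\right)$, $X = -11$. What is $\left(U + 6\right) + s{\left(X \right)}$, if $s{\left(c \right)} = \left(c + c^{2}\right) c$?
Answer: $-1388$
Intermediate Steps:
$U = -184$
$s{\left(c \right)} = c \left(c + c^{2}\right)$
$\left(U + 6\right) + s{\left(X \right)} = \left(-184 + 6\right) + \left(-11\right)^{2} \left(1 - 11\right) = -178 + 121 \left(-10\right) = -178 - 1210 = -1388$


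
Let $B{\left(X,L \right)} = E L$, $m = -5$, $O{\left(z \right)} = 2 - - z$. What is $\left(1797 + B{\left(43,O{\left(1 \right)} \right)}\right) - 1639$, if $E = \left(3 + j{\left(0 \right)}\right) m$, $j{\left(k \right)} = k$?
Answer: $113$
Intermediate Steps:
$O{\left(z \right)} = 2 + z$
$E = -15$ ($E = \left(3 + 0\right) \left(-5\right) = 3 \left(-5\right) = -15$)
$B{\left(X,L \right)} = - 15 L$
$\left(1797 + B{\left(43,O{\left(1 \right)} \right)}\right) - 1639 = \left(1797 - 15 \left(2 + 1\right)\right) - 1639 = \left(1797 - 45\right) - 1639 = 1752 - 1639 = 113$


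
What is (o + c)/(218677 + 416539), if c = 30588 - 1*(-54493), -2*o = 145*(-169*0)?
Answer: 85081/635216 ≈ 0.13394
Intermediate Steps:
o = 0 (o = -145*(-169*0)/2 = -145*0/2 = -1/2*0 = 0)
c = 85081 (c = 30588 + 54493 = 85081)
(o + c)/(218677 + 416539) = (0 + 85081)/(218677 + 416539) = 85081/635216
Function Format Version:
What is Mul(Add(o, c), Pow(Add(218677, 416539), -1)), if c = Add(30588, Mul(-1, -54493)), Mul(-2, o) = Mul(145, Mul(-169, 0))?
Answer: Rational(85081, 635216) ≈ 0.13394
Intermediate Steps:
o = 0 (o = Mul(Rational(-1, 2), Mul(145, Mul(-169, 0))) = Mul(Rational(-1, 2), Mul(145, 0)) = Mul(Rational(-1, 2), 0) = 0)
c = 85081 (c = Add(30588, 54493) = 85081)
Mul(Add(o, c), Pow(Add(218677, 416539), -1)) = Mul(Add(0, 85081), Pow(Add(218677, 416539), -1)) = Mul(85081, Pow(635216, -1)) = Mul(85081, Rational(1, 635216)) = Rational(85081, 635216)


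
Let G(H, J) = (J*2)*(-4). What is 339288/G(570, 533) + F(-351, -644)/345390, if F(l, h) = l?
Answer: -4882840791/61364290 ≈ -79.571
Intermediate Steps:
G(H, J) = -8*J (G(H, J) = (2*J)*(-4) = -8*J)
339288/G(570, 533) + F(-351, -644)/345390 = 339288/((-8*533)) - 351/345390 = 339288/(-4264) - 351*1/345390 = 339288*(-1/4264) - 117/115130 = -42411/533 - 117/115130 = -4882840791/61364290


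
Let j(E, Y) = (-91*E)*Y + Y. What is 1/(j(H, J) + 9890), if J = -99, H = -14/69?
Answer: 23/183151 ≈ 0.00012558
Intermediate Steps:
H = -14/69 (H = -14*1/69 = -14/69 ≈ -0.20290)
j(E, Y) = Y - 91*E*Y (j(E, Y) = -91*E*Y + Y = Y - 91*E*Y)
1/(j(H, J) + 9890) = 1/(-99*(1 - 91*(-14/69)) + 9890) = 1/(-99*(1 + 1274/69) + 9890) = 1/(-99*1343/69 + 9890) = 1/(-44319/23 + 9890) = 1/(183151/23) = 23/183151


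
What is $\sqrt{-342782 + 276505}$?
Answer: $i \sqrt{66277} \approx 257.44 i$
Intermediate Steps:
$\sqrt{-342782 + 276505} = \sqrt{-66277} = i \sqrt{66277}$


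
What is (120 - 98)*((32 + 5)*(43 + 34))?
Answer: 62678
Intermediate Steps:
(120 - 98)*((32 + 5)*(43 + 34)) = 22*(37*77) = 22*2849 = 62678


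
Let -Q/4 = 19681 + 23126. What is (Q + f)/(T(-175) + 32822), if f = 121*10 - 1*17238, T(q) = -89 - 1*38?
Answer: -187256/32695 ≈ -5.7274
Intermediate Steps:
T(q) = -127 (T(q) = -89 - 38 = -127)
f = -16028 (f = 1210 - 17238 = -16028)
Q = -171228 (Q = -4*(19681 + 23126) = -4*42807 = -171228)
(Q + f)/(T(-175) + 32822) = (-171228 - 16028)/(-127 + 32822) = -187256/32695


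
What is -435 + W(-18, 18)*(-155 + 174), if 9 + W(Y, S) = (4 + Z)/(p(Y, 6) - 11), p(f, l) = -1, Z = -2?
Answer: -3655/6 ≈ -609.17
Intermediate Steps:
W(Y, S) = -55/6 (W(Y, S) = -9 + (4 - 2)/(-1 - 11) = -9 + 2/(-12) = -9 + 2*(-1/12) = -9 - ⅙ = -55/6)
-435 + W(-18, 18)*(-155 + 174) = -435 - 55*(-155 + 174)/6 = -435 - 55/6*19 = -435 - 1045/6 = -3655/6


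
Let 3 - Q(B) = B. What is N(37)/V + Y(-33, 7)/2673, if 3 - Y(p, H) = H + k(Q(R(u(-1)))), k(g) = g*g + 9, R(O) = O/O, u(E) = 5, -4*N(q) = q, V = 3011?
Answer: -303649/32193612 ≈ -0.0094320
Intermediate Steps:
N(q) = -q/4
R(O) = 1
Q(B) = 3 - B
k(g) = 9 + g**2 (k(g) = g**2 + 9 = 9 + g**2)
Y(p, H) = -10 - H (Y(p, H) = 3 - (H + (9 + (3 - 1*1)**2)) = 3 - (H + (9 + (3 - 1)**2)) = 3 - (H + (9 + 2**2)) = 3 - (H + (9 + 4)) = 3 - (H + 13) = 3 - (13 + H) = 3 + (-13 - H) = -10 - H)
N(37)/V + Y(-33, 7)/2673 = -1/4*37/3011 + (-10 - 1*7)/2673 = -37/4*1/3011 + (-10 - 7)*(1/2673) = -37/12044 - 17*1/2673 = -37/12044 - 17/2673 = -303649/32193612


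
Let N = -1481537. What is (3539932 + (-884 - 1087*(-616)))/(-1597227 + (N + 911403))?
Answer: -4208640/2167361 ≈ -1.9418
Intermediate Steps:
(3539932 + (-884 - 1087*(-616)))/(-1597227 + (N + 911403)) = (3539932 + (-884 - 1087*(-616)))/(-1597227 + (-1481537 + 911403)) = (3539932 + (-884 + 669592))/(-1597227 - 570134) = (3539932 + 668708)/(-2167361) = 4208640*(-1/2167361) = -4208640/2167361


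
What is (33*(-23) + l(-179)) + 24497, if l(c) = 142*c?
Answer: -1680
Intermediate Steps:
(33*(-23) + l(-179)) + 24497 = (33*(-23) + 142*(-179)) + 24497 = (-759 - 25418) + 24497 = -26177 + 24497 = -1680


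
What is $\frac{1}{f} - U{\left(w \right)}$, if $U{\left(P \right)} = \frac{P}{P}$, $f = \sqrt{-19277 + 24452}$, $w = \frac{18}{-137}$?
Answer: $-1 + \frac{\sqrt{23}}{345} \approx -0.9861$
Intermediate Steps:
$w = - \frac{18}{137}$ ($w = 18 \left(- \frac{1}{137}\right) = - \frac{18}{137} \approx -0.13139$)
$f = 15 \sqrt{23}$ ($f = \sqrt{5175} = 15 \sqrt{23} \approx 71.938$)
$U{\left(P \right)} = 1$
$\frac{1}{f} - U{\left(w \right)} = \frac{1}{15 \sqrt{23}} - 1 = \frac{\sqrt{23}}{345} - 1 = -1 + \frac{\sqrt{23}}{345}$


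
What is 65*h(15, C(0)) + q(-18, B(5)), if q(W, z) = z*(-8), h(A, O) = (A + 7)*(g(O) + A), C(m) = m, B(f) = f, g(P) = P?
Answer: 21410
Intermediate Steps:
h(A, O) = (7 + A)*(A + O) (h(A, O) = (A + 7)*(O + A) = (7 + A)*(A + O))
q(W, z) = -8*z
65*h(15, C(0)) + q(-18, B(5)) = 65*(15² + 7*15 + 7*0 + 15*0) - 8*5 = 65*(225 + 105 + 0 + 0) - 40 = 65*330 - 40 = 21450 - 40 = 21410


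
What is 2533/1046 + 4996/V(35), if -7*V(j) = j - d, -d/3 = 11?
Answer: -9102117/17782 ≈ -511.87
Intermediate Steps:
d = -33 (d = -3*11 = -33)
V(j) = -33/7 - j/7 (V(j) = -(j - 1*(-33))/7 = -(j + 33)/7 = -(33 + j)/7 = -33/7 - j/7)
2533/1046 + 4996/V(35) = 2533/1046 + 4996/(-33/7 - 1/7*35) = 2533*(1/1046) + 4996/(-33/7 - 5) = 2533/1046 + 4996/(-68/7) = 2533/1046 + 4996*(-7/68) = 2533/1046 - 8743/17 = -9102117/17782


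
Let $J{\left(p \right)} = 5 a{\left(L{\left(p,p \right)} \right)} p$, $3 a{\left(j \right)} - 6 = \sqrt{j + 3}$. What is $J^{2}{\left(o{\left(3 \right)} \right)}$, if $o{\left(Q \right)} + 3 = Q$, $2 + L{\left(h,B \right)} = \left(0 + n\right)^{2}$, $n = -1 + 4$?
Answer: $0$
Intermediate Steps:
$n = 3$
$L{\left(h,B \right)} = 7$ ($L{\left(h,B \right)} = -2 + \left(0 + 3\right)^{2} = -2 + 3^{2} = -2 + 9 = 7$)
$o{\left(Q \right)} = -3 + Q$
$a{\left(j \right)} = 2 + \frac{\sqrt{3 + j}}{3}$ ($a{\left(j \right)} = 2 + \frac{\sqrt{j + 3}}{3} = 2 + \frac{\sqrt{3 + j}}{3}$)
$J{\left(p \right)} = p \left(10 + \frac{5 \sqrt{10}}{3}\right)$ ($J{\left(p \right)} = 5 \left(2 + \frac{\sqrt{3 + 7}}{3}\right) p = 5 \left(2 + \frac{\sqrt{10}}{3}\right) p = \left(10 + \frac{5 \sqrt{10}}{3}\right) p = p \left(10 + \frac{5 \sqrt{10}}{3}\right)$)
$J^{2}{\left(o{\left(3 \right)} \right)} = \left(\frac{5 \left(-3 + 3\right) \left(6 + \sqrt{10}\right)}{3}\right)^{2} = \left(\frac{5}{3} \cdot 0 \left(6 + \sqrt{10}\right)\right)^{2} = 0^{2} = 0$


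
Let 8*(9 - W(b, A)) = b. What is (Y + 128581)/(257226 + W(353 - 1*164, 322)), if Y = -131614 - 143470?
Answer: -1172024/2057691 ≈ -0.56958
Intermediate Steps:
W(b, A) = 9 - b/8
Y = -275084
(Y + 128581)/(257226 + W(353 - 1*164, 322)) = (-275084 + 128581)/(257226 + (9 - (353 - 1*164)/8)) = -146503/(257226 + (9 - (353 - 164)/8)) = -146503/(257226 + (9 - 1/8*189)) = -146503/(257226 + (9 - 189/8)) = -146503/(257226 - 117/8) = -146503/2057691/8 = -146503*8/2057691 = -1172024/2057691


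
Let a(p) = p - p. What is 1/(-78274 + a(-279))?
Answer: -1/78274 ≈ -1.2776e-5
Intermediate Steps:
a(p) = 0
1/(-78274 + a(-279)) = 1/(-78274 + 0) = 1/(-78274) = -1/78274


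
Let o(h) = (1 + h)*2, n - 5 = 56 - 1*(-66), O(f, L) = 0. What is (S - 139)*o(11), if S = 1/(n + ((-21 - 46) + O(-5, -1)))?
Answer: -16678/5 ≈ -3335.6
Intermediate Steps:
n = 127 (n = 5 + (56 - 1*(-66)) = 5 + (56 + 66) = 5 + 122 = 127)
o(h) = 2 + 2*h
S = 1/60 (S = 1/(127 + ((-21 - 46) + 0)) = 1/(127 + (-67 + 0)) = 1/(127 - 67) = 1/60 ≈ 0.016667)
(S - 139)*o(11) = (1/60 - 139)*(2 + 2*11) = -8339*(2 + 22)/60 = -8339/60*24 = -16678/5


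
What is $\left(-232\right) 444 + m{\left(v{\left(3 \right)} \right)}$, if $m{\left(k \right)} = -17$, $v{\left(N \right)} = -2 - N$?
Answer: $-103025$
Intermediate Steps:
$\left(-232\right) 444 + m{\left(v{\left(3 \right)} \right)} = \left(-232\right) 444 - 17 = -103008 - 17 = -103025$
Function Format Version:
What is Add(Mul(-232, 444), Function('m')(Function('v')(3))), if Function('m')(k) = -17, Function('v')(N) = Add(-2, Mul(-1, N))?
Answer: -103025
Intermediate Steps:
Add(Mul(-232, 444), Function('m')(Function('v')(3))) = Add(Mul(-232, 444), -17) = Add(-103008, -17) = -103025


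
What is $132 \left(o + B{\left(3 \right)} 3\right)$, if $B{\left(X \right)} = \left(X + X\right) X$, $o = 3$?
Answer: $7524$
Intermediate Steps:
$B{\left(X \right)} = 2 X^{2}$ ($B{\left(X \right)} = 2 X X = 2 X^{2}$)
$132 \left(o + B{\left(3 \right)} 3\right) = 132 \left(3 + 2 \cdot 3^{2} \cdot 3\right) = 132 \left(3 + 2 \cdot 9 \cdot 3\right) = 132 \left(3 + 18 \cdot 3\right) = 132 \left(3 + 54\right) = 132 \cdot 57 = 7524$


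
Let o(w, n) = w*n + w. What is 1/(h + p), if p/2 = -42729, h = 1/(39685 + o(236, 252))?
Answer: -99393/8493926993 ≈ -1.1702e-5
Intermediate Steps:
o(w, n) = w + n*w (o(w, n) = n*w + w = w + n*w)
h = 1/99393 (h = 1/(39685 + 236*(1 + 252)) = 1/(39685 + 236*253) = 1/(39685 + 59708) = 1/99393 ≈ 1.0061e-5)
p = -85458 (p = 2*(-42729) = -85458)
1/(h + p) = 1/(1/99393 - 85458) = 1/(-8493926993/99393) = -99393/8493926993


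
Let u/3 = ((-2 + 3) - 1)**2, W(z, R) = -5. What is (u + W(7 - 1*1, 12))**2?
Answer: 25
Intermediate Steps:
u = 0 (u = 3*((-2 + 3) - 1)**2 = 3*(1 - 1)**2 = 3*0**2 = 3*0 = 0)
(u + W(7 - 1*1, 12))**2 = (0 - 5)**2 = (-5)**2 = 25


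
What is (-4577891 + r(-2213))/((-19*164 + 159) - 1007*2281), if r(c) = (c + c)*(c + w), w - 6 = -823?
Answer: -8832889/2299924 ≈ -3.8405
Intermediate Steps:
w = -817 (w = 6 - 823 = -817)
r(c) = 2*c*(-817 + c) (r(c) = (c + c)*(c - 817) = (2*c)*(-817 + c) = 2*c*(-817 + c))
(-4577891 + r(-2213))/((-19*164 + 159) - 1007*2281) = (-4577891 + 2*(-2213)*(-817 - 2213))/((-19*164 + 159) - 1007*2281) = (-4577891 + 2*(-2213)*(-3030))/((-3116 + 159) - 2296967) = (-4577891 + 13410780)/(-2957 - 2296967) = 8832889/(-2299924) = 8832889*(-1/2299924) = -8832889/2299924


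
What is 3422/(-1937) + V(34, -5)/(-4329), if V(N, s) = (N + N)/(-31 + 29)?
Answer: -1134460/645021 ≈ -1.7588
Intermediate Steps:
V(N, s) = -N (V(N, s) = (2*N)/(-2) = (2*N)*(-½) = -N)
3422/(-1937) + V(34, -5)/(-4329) = 3422/(-1937) - 1*34/(-4329) = 3422*(-1/1937) - 34*(-1/4329) = -3422/1937 + 34/4329 = -1134460/645021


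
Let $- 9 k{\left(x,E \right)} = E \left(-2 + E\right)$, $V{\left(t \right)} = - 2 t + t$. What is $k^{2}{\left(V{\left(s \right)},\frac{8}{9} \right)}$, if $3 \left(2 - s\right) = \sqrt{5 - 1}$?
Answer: $\frac{6400}{531441} \approx 0.012043$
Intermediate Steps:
$s = \frac{4}{3}$ ($s = 2 - \frac{\sqrt{5 - 1}}{3} = 2 - \frac{\sqrt{4}}{3} = 2 - \frac{2}{3} = \frac{4}{3} \approx 1.3333$)
$V{\left(t \right)} = - t$
$k{\left(x,E \right)} = - \frac{E \left(-2 + E\right)}{9}$
$k^{2}{\left(V{\left(s \right)},\frac{8}{9} \right)} = \left(\frac{\frac{8}{9} \left(2 - \frac{8}{9}\right)}{9}\right)^{2} = \left(\frac{8 \cdot \frac{1}{9} \left(2 - 8 \cdot \frac{1}{9}\right)}{9}\right)^{2} = \left(\frac{1}{9} \cdot \frac{8}{9} \left(2 - \frac{8}{9}\right)\right)^{2} = \left(\frac{1}{9} \cdot \frac{8}{9} \cdot \frac{10}{9}\right)^{2} = \left(\frac{80}{729}\right)^{2} = \frac{6400}{531441}$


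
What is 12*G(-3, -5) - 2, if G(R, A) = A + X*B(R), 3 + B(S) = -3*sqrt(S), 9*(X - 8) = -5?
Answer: -330 - 268*I*sqrt(3) ≈ -330.0 - 464.19*I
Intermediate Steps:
X = 67/9 (X = 8 + (1/9)*(-5) = 8 - 5/9 = 67/9 ≈ 7.4444)
B(S) = -3 - 3*sqrt(S)
G(R, A) = -67/3 + A - 67*sqrt(R)/3 (G(R, A) = A + 67*(-3 - 3*sqrt(R))/9 = A + (-67/3 - 67*sqrt(R)/3) = -67/3 + A - 67*sqrt(R)/3)
12*G(-3, -5) - 2 = 12*(-67/3 - 5 - 67*I*sqrt(3)/3) - 2 = 12*(-82/3 - 67*I*sqrt(3)/3) - 2 = (-328 - 268*I*sqrt(3)) - 2 = -330 - 268*I*sqrt(3)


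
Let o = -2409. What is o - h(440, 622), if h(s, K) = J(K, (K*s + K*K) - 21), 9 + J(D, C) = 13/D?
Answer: -1492813/622 ≈ -2400.0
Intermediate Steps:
J(D, C) = -9 + 13/D
h(s, K) = -9 + 13/K
o - h(440, 622) = -2409 - (-9 + 13/622) = -2409 - 1*(-5585/622) = -2409 + 5585/622 = -1492813/622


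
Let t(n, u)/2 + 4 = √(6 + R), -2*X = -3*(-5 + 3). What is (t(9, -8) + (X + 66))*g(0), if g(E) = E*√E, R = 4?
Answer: 0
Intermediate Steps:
X = -3 (X = -(-3)*(-5 + 3)/2 = -(-3)*(-2)/2 = -½*6 = -3)
t(n, u) = -8 + 2*√10 (t(n, u) = -8 + 2*√(6 + 4) = -8 + 2*√10)
g(E) = E^(3/2)
(t(9, -8) + (X + 66))*g(0) = ((-8 + 2*√10) + (-3 + 66))*0^(3/2) = ((-8 + 2*√10) + 63)*0 = (55 + 2*√10)*0 = 0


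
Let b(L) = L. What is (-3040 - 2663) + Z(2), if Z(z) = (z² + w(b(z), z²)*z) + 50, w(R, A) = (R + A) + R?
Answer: -5633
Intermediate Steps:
w(R, A) = A + 2*R (w(R, A) = (A + R) + R = A + 2*R)
Z(z) = 50 + z² + z*(z² + 2*z) (Z(z) = (z² + (z² + 2*z)*z) + 50 = (z² + z*(z² + 2*z)) + 50 = 50 + z² + z*(z² + 2*z))
(-3040 - 2663) + Z(2) = (-3040 - 2663) + (50 + 2³ + 3*2²) = -5703 + (50 + 8 + 3*4) = -5703 + (50 + 8 + 12) = -5703 + 70 = -5633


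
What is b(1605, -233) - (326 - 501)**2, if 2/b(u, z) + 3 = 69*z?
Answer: -246225001/8040 ≈ -30625.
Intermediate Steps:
b(u, z) = 2/(-3 + 69*z)
b(1605, -233) - (326 - 501)**2 = 2/(3*(-1 + 23*(-233))) - (326 - 501)**2 = 2/(3*(-1 - 5359)) - 1*(-175)**2 = (2/3)/(-5360) - 1*30625 = (2/3)*(-1/5360) - 30625 = -1/8040 - 30625 = -246225001/8040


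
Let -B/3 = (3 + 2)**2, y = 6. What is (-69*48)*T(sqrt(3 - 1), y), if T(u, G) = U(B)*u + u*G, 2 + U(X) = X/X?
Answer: -16560*sqrt(2) ≈ -23419.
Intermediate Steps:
B = -75 (B = -3*(3 + 2)**2 = -3*5**2 = -3*25 = -75)
U(X) = -1 (U(X) = -2 + X/X = -2 + 1 = -1)
T(u, G) = -u + G*u (T(u, G) = -u + u*G = -u + G*u)
(-69*48)*T(sqrt(3 - 1), y) = (-69*48)*(sqrt(3 - 1)*(-1 + 6)) = -3312*sqrt(2)*5 = -16560*sqrt(2)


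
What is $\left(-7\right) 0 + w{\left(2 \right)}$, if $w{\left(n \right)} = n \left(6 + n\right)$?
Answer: $16$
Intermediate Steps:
$\left(-7\right) 0 + w{\left(2 \right)} = \left(-7\right) 0 + 2 \left(6 + 2\right) = 0 + 2 \cdot 8 = 0 + 16 = 16$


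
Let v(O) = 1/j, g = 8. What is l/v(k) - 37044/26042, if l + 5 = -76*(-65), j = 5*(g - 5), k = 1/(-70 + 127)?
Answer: 963861003/13021 ≈ 74024.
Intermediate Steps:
k = 1/57 ≈ 0.017544
j = 15 (j = 5*(8 - 5) = 5*3 = 15)
v(O) = 1/15
l = 4935 (l = -5 - 76*(-65) = -5 + 4940 = 4935)
l/v(k) - 37044/26042 = 4935/(1/15) - 37044/26042 = 4935*15 - 37044*1/26042 = 74025 - 18522/13021 = 963861003/13021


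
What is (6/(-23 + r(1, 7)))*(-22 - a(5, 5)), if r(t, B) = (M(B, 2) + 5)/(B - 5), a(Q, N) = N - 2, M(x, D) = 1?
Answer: 15/2 ≈ 7.5000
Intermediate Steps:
a(Q, N) = -2 + N
r(t, B) = 6/(-5 + B) (r(t, B) = (1 + 5)/(B - 5) = 6/(-5 + B))
(6/(-23 + r(1, 7)))*(-22 - a(5, 5)) = (6/(-23 + 6/(-5 + 7)))*(-22 - (-2 + 5)) = (6/(-23 + 6/2))*(-22 - 1*3) = (6/(-23 + 6*(½)))*(-22 - 3) = (6/(-23 + 3))*(-25) = (6/(-20))*(-25) = (6*(-1/20))*(-25) = -3/10*(-25) = 15/2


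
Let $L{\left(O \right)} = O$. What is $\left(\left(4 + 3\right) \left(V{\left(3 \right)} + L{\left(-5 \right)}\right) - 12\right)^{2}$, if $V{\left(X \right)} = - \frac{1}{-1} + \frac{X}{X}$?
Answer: $1089$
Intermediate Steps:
$V{\left(X \right)} = 2$ ($V{\left(X \right)} = \left(-1\right) \left(-1\right) + 1 = 1 + 1 = 2$)
$\left(\left(4 + 3\right) \left(V{\left(3 \right)} + L{\left(-5 \right)}\right) - 12\right)^{2} = \left(\left(4 + 3\right) \left(2 - 5\right) - 12\right)^{2} = \left(7 \left(-3\right) - 12\right)^{2} = \left(-21 - 12\right)^{2} = \left(-33\right)^{2} = 1089$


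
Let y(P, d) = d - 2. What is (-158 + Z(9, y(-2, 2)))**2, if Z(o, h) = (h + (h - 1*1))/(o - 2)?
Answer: 1225449/49 ≈ 25009.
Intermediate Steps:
y(P, d) = -2 + d
Z(o, h) = (-1 + 2*h)/(-2 + o) (Z(o, h) = (h + (h - 1))/(-2 + o) = (h + (-1 + h))/(-2 + o) = (-1 + 2*h)/(-2 + o))
(-158 + Z(9, y(-2, 2)))**2 = (-158 + (-1 + 2*(-2 + 2))/(-2 + 9))**2 = (-158 + (-1 + 2*0)/7)**2 = (-158 + (-1 + 0)/7)**2 = (-158 + (1/7)*(-1))**2 = (-158 - 1/7)**2 = (-1107/7)**2 = 1225449/49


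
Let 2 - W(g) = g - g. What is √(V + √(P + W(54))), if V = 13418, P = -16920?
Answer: √(13418 + I*√16918) ≈ 115.84 + 0.5614*I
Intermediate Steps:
W(g) = 2 (W(g) = 2 - (g - g) = 2 - 1*0 = 2 + 0 = 2)
√(V + √(P + W(54))) = √(13418 + √(-16920 + 2)) = √(13418 + √(-16918)) = √(13418 + I*√16918)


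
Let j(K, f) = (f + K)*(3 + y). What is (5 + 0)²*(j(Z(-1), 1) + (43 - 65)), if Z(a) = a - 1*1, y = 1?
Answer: -650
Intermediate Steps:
Z(a) = -1 + a (Z(a) = a - 1 = -1 + a)
j(K, f) = 4*K + 4*f (j(K, f) = (f + K)*(3 + 1) = (K + f)*4 = 4*K + 4*f)
(5 + 0)²*(j(Z(-1), 1) + (43 - 65)) = (5 + 0)²*((4*(-1 - 1) + 4*1) + (43 - 65)) = 5²*((4*(-2) + 4) - 22) = 25*((-8 + 4) - 22) = 25*(-4 - 22) = 25*(-26) = -650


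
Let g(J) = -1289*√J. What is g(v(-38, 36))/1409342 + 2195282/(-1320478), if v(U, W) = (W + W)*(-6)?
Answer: -1097641/660239 - 7734*I*√3/704671 ≈ -1.6625 - 0.01901*I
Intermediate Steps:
v(U, W) = -12*W (v(U, W) = (2*W)*(-6) = -12*W)
g(v(-38, 36))/1409342 + 2195282/(-1320478) = -1289*12*I*√3/1409342 + 2195282/(-1320478) = -15468*I*√3*(1/1409342) + 2195282*(-1/1320478) = -15468*I*√3*(1/1409342) - 1097641/660239 = -7734*I*√3/704671 - 1097641/660239 = -1097641/660239 - 7734*I*√3/704671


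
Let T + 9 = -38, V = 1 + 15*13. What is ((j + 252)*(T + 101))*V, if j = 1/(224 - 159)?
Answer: 173376504/65 ≈ 2.6673e+6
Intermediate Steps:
V = 196 (V = 1 + 195 = 196)
T = -47 (T = -9 - 38 = -47)
j = 1/65 ≈ 0.015385
((j + 252)*(T + 101))*V = ((1/65 + 252)*(-47 + 101))*196 = ((16381/65)*54)*196 = (884574/65)*196 = 173376504/65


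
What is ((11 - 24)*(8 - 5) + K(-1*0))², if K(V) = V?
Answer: 1521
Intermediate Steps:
((11 - 24)*(8 - 5) + K(-1*0))² = ((11 - 24)*(8 - 5) - 1*0)² = (-13*3 + 0)² = (-39 + 0)² = (-39)² = 1521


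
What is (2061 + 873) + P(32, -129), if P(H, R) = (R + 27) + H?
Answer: 2864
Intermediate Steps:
P(H, R) = 27 + H + R (P(H, R) = (27 + R) + H = 27 + H + R)
(2061 + 873) + P(32, -129) = (2061 + 873) + (27 + 32 - 129) = 2934 - 70 = 2864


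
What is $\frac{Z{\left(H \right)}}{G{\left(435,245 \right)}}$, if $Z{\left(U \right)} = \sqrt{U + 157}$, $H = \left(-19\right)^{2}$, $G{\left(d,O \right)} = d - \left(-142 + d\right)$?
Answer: $\frac{\sqrt{518}}{142} \approx 0.16028$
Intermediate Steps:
$G{\left(d,O \right)} = 142$ ($G{\left(d,O \right)} = d - \left(-142 + d\right) = 142$)
$H = 361$
$Z{\left(U \right)} = \sqrt{157 + U}$
$\frac{Z{\left(H \right)}}{G{\left(435,245 \right)}} = \frac{\sqrt{157 + 361}}{142} = \sqrt{518} \cdot \frac{1}{142} = \frac{\sqrt{518}}{142}$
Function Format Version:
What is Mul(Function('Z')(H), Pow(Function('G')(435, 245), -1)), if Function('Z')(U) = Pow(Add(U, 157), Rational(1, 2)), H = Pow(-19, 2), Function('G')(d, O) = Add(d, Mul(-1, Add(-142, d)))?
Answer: Mul(Rational(1, 142), Pow(518, Rational(1, 2))) ≈ 0.16028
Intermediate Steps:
Function('G')(d, O) = 142 (Function('G')(d, O) = Add(d, Add(142, Mul(-1, d))) = 142)
H = 361
Function('Z')(U) = Pow(Add(157, U), Rational(1, 2))
Mul(Function('Z')(H), Pow(Function('G')(435, 245), -1)) = Mul(Pow(Add(157, 361), Rational(1, 2)), Pow(142, -1)) = Mul(Pow(518, Rational(1, 2)), Rational(1, 142)) = Mul(Rational(1, 142), Pow(518, Rational(1, 2)))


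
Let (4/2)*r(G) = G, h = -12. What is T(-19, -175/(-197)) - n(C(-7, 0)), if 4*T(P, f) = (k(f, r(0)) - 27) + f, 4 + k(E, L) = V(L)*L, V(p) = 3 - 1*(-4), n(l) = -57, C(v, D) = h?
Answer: 9746/197 ≈ 49.472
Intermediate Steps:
C(v, D) = -12
V(p) = 7 (V(p) = 3 + 4 = 7)
r(G) = G/2
k(E, L) = -4 + 7*L
T(P, f) = -31/4 + f/4 (T(P, f) = (((-4 + 7*((½)*0)) - 27) + f)/4 = (((-4 + 7*0) - 27) + f)/4 = (((-4 + 0) - 27) + f)/4 = ((-4 - 27) + f)/4 = (-31 + f)/4 = -31/4 + f/4)
T(-19, -175/(-197)) - n(C(-7, 0)) = (-31/4 + (-175/(-197))/4) - 1*(-57) = (-31/4 + (-175*(-1/197))/4) + 57 = (-31/4 + (¼)*(175/197)) + 57 = (-31/4 + 175/788) + 57 = -1483/197 + 57 = 9746/197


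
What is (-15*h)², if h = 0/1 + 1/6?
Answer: 25/4 ≈ 6.2500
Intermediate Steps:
h = ⅙ (h = 0*1 + 1*(⅙) = 0 + ⅙ = ⅙ ≈ 0.16667)
(-15*h)² = (-15*⅙)² = (-5/2)² = 25/4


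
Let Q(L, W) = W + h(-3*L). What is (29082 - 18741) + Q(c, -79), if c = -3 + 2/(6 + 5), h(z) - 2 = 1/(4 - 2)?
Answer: 20529/2 ≈ 10265.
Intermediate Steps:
h(z) = 5/2 (h(z) = 2 + 1/(4 - 2) = 2 + 1/2 = 2 + ½ = 5/2)
c = -31/11 (c = -3 + 2/11 = -31/11 ≈ -2.8182)
Q(L, W) = 5/2 + W (Q(L, W) = W + 5/2 = 5/2 + W)
(29082 - 18741) + Q(c, -79) = (29082 - 18741) + (5/2 - 79) = 10341 - 153/2 = 20529/2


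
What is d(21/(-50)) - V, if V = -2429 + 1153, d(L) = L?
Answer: 63779/50 ≈ 1275.6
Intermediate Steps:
V = -1276
d(21/(-50)) - V = 21/(-50) - 1*(-1276) = 21*(-1/50) + 1276 = -21/50 + 1276 = 63779/50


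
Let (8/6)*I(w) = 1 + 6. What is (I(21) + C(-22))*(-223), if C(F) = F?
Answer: 14941/4 ≈ 3735.3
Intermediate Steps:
I(w) = 21/4 (I(w) = 3*(1 + 6)/4 = (¾)*7 = 21/4)
(I(21) + C(-22))*(-223) = (21/4 - 22)*(-223) = -67/4*(-223) = 14941/4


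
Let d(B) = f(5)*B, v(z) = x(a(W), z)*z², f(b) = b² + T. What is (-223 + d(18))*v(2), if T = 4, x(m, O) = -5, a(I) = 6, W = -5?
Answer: -5980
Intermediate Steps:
f(b) = 4 + b² (f(b) = b² + 4 = 4 + b²)
v(z) = -5*z²
d(B) = 29*B (d(B) = (4 + 5²)*B = (4 + 25)*B = 29*B)
(-223 + d(18))*v(2) = (-223 + 29*18)*(-5*2²) = (-223 + 522)*(-5*4) = 299*(-20) = -5980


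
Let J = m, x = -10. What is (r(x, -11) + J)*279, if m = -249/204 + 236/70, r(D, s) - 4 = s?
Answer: -3219939/2380 ≈ -1352.9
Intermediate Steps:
r(D, s) = 4 + s
m = 5119/2380 (m = -249*1/204 + 236*(1/70) = -83/68 + 118/35 = 5119/2380 ≈ 2.1508)
J = 5119/2380 ≈ 2.1508
(r(x, -11) + J)*279 = ((4 - 11) + 5119/2380)*279 = (-7 + 5119/2380)*279 = -11541/2380*279 = -3219939/2380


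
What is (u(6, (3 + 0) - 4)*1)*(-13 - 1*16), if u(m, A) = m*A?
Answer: 174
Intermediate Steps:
u(m, A) = A*m
(u(6, (3 + 0) - 4)*1)*(-13 - 1*16) = ((((3 + 0) - 4)*6)*1)*(-13 - 1*16) = (((3 - 4)*6)*1)*(-13 - 16) = (-1*6*1)*(-29) = -6*1*(-29) = -6*(-29) = 174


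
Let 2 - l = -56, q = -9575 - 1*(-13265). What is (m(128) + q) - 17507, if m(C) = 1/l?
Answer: -801385/58 ≈ -13817.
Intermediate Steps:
q = 3690 (q = -9575 + 13265 = 3690)
l = 58 (l = 2 - 1*(-56) = 2 + 56 = 58)
m(C) = 1/58
(m(128) + q) - 17507 = (1/58 + 3690) - 17507 = 214021/58 - 17507 = -801385/58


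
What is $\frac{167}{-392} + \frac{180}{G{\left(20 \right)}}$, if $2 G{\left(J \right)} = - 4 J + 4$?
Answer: $- \frac{38453}{7448} \approx -5.1629$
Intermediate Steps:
$G{\left(J \right)} = 2 - 2 J$ ($G{\left(J \right)} = \frac{- 4 J + 4}{2} = \frac{4 - 4 J}{2} = 2 - 2 J$)
$\frac{167}{-392} + \frac{180}{G{\left(20 \right)}} = \frac{167}{-392} + \frac{180}{2 - 40} = 167 \left(- \frac{1}{392}\right) + \frac{180}{2 - 40} = - \frac{167}{392} + \frac{180}{-38} = - \frac{167}{392} + 180 \left(- \frac{1}{38}\right) = - \frac{167}{392} - \frac{90}{19} = - \frac{38453}{7448}$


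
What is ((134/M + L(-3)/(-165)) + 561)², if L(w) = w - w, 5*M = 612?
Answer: 29584344001/93636 ≈ 3.1595e+5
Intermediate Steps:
M = 612/5 (M = (⅕)*612 = 612/5 ≈ 122.40)
L(w) = 0
((134/M + L(-3)/(-165)) + 561)² = ((134/(612/5) + 0/(-165)) + 561)² = ((134*(5/612) + 0*(-1/165)) + 561)² = ((335/306 + 0) + 561)² = (335/306 + 561)² = (172001/306)² = 29584344001/93636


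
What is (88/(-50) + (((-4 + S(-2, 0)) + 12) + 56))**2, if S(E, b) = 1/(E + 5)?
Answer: 22024249/5625 ≈ 3915.4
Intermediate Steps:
S(E, b) = 1/(5 + E)
(88/(-50) + (((-4 + S(-2, 0)) + 12) + 56))**2 = (88/(-50) + (((-4 + 1/(5 - 2)) + 12) + 56))**2 = (88*(-1/50) + (((-4 + 1/3) + 12) + 56))**2 = (-44/25 + (((-4 + 1/3) + 12) + 56))**2 = (-44/25 + ((-11/3 + 12) + 56))**2 = (-44/25 + (25/3 + 56))**2 = (-44/25 + 193/3)**2 = (4693/75)**2 = 22024249/5625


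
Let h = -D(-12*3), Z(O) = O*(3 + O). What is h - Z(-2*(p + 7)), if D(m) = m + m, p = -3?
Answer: 32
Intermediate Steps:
D(m) = 2*m
h = 72 (h = -2*(-12*3) = -2*(-36) = -1*(-72) = 72)
h - Z(-2*(p + 7)) = 72 - (-2*(-3 + 7))*(3 - 2*(-3 + 7)) = 72 - (-2*4)*(3 - 2*4) = 72 - (-8)*(3 - 8) = 72 - (-8)*(-5) = 72 - 1*40 = 72 - 40 = 32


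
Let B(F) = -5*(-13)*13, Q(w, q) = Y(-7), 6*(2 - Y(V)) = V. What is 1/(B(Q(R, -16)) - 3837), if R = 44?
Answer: -1/2992 ≈ -0.00033422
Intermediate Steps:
Y(V) = 2 - V/6
Q(w, q) = 19/6 (Q(w, q) = 2 - ⅙*(-7) = 2 + 7/6 = 19/6)
B(F) = 845 (B(F) = 65*13 = 845)
1/(B(Q(R, -16)) - 3837) = 1/(845 - 3837) = 1/(-2992) = -1/2992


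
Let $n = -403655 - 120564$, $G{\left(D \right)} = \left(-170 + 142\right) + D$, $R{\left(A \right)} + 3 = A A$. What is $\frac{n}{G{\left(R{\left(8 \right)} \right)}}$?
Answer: $- \frac{524219}{33} \approx -15885.0$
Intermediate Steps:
$R{\left(A \right)} = -3 + A^{2}$ ($R{\left(A \right)} = -3 + A A = -3 + A^{2}$)
$G{\left(D \right)} = -28 + D$
$n = -524219$ ($n = -403655 - 120564 = -524219$)
$\frac{n}{G{\left(R{\left(8 \right)} \right)}} = - \frac{524219}{-28 - \left(3 - 8^{2}\right)} = - \frac{524219}{-28 + \left(-3 + 64\right)} = - \frac{524219}{-28 + 61} = - \frac{524219}{33}$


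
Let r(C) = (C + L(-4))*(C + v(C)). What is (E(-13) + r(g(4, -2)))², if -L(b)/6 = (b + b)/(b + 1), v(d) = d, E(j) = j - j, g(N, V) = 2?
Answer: 3136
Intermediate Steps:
E(j) = 0
L(b) = -12*b/(1 + b) (L(b) = -6*(b + b)/(b + 1) = -6*2*b/(1 + b) = -12*b/(1 + b))
r(C) = 2*C*(-16 + C) (r(C) = (C - 12*(-4)/(1 - 4))*(C + C) = (C - 12*(-4)/(-3))*(2*C) = (C - 12*(-4)*(-⅓))*(2*C) = (C - 16)*(2*C) = (-16 + C)*(2*C) = 2*C*(-16 + C))
(E(-13) + r(g(4, -2)))² = (0 + 2*2*(-16 + 2))² = (0 + 2*2*(-14))² = (0 - 56)² = (-56)² = 3136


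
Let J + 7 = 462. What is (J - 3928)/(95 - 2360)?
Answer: 23/15 ≈ 1.5333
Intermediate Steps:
J = 455 (J = -7 + 462 = 455)
(J - 3928)/(95 - 2360) = (455 - 3928)/(95 - 2360) = -3473/(-2265) = -3473*(-1/2265) = 23/15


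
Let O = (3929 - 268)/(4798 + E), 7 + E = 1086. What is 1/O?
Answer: 5877/3661 ≈ 1.6053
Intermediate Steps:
E = 1079 (E = -7 + 1086 = 1079)
O = 3661/5877 (O = (3929 - 268)/(4798 + 1079) = 3661/5877 ≈ 0.62294)
1/O = 1/(3661/5877) = 5877/3661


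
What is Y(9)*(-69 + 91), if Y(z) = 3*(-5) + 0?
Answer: -330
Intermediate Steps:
Y(z) = -15 (Y(z) = -15 + 0 = -15)
Y(9)*(-69 + 91) = -15*(-69 + 91) = -15*22 = -330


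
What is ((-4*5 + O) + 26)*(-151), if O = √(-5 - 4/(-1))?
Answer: -906 - 151*I ≈ -906.0 - 151.0*I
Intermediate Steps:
O = I (O = √(-5 - 4*(-1)) = √(-5 + 4) = √(-1) = I ≈ 1.0*I)
((-4*5 + O) + 26)*(-151) = ((-4*5 + I) + 26)*(-151) = ((-20 + I) + 26)*(-151) = (6 + I)*(-151) = -906 - 151*I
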